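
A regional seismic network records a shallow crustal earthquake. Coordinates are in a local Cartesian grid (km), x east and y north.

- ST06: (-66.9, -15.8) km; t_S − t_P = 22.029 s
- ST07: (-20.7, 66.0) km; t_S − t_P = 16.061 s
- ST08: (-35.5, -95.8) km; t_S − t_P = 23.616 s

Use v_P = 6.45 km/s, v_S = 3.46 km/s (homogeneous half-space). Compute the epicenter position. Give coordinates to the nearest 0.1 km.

Distance from S−P lag: d = Δt · v_P v_S / (v_P − v_S) = Δt · (6.45·3.46)/(6.45−3.46) ≈ 7.4639·Δt.
So d_ST06 = 164.42, d_ST07 = 119.88, d_ST08 = 176.27 km.
Circle about each station: (x + 66.9)² + (y + 15.8)² = 164.42²; (x + 20.7)² + (y − 66.0)² = 119.88²; (x + 35.5)² + (y + 95.8)² = 176.27².
Subtracting pairs of circle equations eliminates x²+y² and gives linear equations (the radical axes):
92.4 x + 163.6 y = 12721.96
62.8 x − 160.0 y = 1675.46
Solving the 2×2 system: x ≈ 92.2, y ≈ 25.7 km.

x ≈ 92.2 km, y ≈ 25.7 km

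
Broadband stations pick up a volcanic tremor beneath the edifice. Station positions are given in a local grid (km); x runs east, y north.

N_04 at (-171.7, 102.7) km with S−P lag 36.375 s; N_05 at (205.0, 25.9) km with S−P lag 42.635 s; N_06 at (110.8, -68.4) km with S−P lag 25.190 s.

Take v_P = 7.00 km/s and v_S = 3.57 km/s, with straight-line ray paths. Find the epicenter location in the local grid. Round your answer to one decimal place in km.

-59.3 km east, -137.3 km north

Distance from S−P lag: d = Δt · v_P v_S / (v_P − v_S) = Δt · (7.00·3.57)/(7.00−3.57) ≈ 7.2857·Δt.
So d_N_04 = 265.02, d_N_05 = 310.63, d_N_06 = 183.53 km.
Circle about each station: (x + 171.7)² + (y − 102.7)² = 265.02²; (x − 205.0)² + (y − 25.9)² = 310.63²; (x − 110.8)² + (y + 68.4)² = 183.53².
Subtracting the N_04 equation from the N_05 and N_06 equations removes the quadratic terms:
753.4 x − 153.6 y = -23587.77
565.0 x − 342.2 y = 13479.36
Solving the 2×2 system: x ≈ -59.3, y ≈ -137.3 km.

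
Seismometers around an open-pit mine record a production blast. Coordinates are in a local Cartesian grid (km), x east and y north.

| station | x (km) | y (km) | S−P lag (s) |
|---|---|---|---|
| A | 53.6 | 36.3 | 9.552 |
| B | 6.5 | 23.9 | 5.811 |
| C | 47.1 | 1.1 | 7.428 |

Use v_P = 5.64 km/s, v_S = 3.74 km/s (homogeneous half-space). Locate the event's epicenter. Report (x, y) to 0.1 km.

Distance from S−P lag: d = Δt · v_P v_S / (v_P − v_S) = Δt · (5.64·3.74)/(5.64−3.74) ≈ 11.1019·Δt.
So d_A = 106.05, d_B = 64.51, d_C = 82.46 km.
Circle about each station: (x − 53.6)² + (y − 36.3)² = 106.05²; (x − 6.5)² + (y − 23.9)² = 64.51²; (x − 47.1)² + (y − 1.1)² = 82.46².
Subtracting the A equation from the B and C equations removes the quadratic terms:
-94.2 x − 24.8 y = 3507.87
-13.0 x − 70.4 y = 2475.92
Solving the 2×2 system: x ≈ -29.4, y ≈ -29.7 km.

(-29.4, -29.7)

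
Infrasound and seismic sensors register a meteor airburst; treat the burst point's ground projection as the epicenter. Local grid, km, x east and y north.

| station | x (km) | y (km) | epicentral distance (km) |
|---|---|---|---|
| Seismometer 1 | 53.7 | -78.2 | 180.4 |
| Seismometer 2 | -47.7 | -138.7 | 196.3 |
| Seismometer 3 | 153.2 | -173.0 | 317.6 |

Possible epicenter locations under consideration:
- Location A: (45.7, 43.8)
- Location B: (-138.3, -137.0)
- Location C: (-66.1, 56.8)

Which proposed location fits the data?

Location C

For each candidate, compare |candidate − station| to the reported distance:
Location A: residuals Seismometer 1 58.1, Seismometer 2 8.7, Seismometer 3 75.6 → max 75.6 km
Location B: residuals Seismometer 1 20.4, Seismometer 2 105.7, Seismometer 3 23.9 → max 105.7 km
Location C: residuals Seismometer 1 0.1, Seismometer 2 0.1, Seismometer 3 0.0 → max 0.1 km
Only Location C has all residuals ≈ 0.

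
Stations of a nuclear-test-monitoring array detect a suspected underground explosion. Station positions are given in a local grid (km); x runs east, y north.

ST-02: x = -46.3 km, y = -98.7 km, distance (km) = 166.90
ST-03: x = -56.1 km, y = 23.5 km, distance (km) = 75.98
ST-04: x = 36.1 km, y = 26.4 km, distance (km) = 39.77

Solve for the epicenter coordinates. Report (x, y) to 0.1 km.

Circle about each station: (x + 46.3)² + (y + 98.7)² = 166.90²; (x + 56.1)² + (y − 23.5)² = 75.98²; (x − 36.1)² + (y − 26.4)² = 39.77².
Subtracting the ST-02 equation from the ST-03 and ST-04 equations removes the quadratic terms:
-19.6 x + 244.4 y = 13896.73
164.8 x + 250.2 y = 16388.75
Solving the 2×2 system: x ≈ 11.7, y ≈ 57.8 km.

(11.7, 57.8)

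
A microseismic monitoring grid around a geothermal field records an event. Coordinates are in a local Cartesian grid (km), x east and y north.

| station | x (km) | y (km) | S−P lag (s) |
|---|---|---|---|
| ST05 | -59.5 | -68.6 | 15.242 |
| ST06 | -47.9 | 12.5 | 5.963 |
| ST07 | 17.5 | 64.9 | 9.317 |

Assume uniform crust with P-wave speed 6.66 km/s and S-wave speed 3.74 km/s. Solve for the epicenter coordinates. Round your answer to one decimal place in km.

x ≈ -61.9 km, y ≈ 61.4 km

Distance from S−P lag: d = Δt · v_P v_S / (v_P − v_S) = Δt · (6.66·3.74)/(6.66−3.74) ≈ 8.5303·Δt.
So d_ST05 = 130.02, d_ST06 = 50.87, d_ST07 = 79.48 km.
Circle about each station: (x + 59.5)² + (y + 68.6)² = 130.02²; (x + 47.9)² + (y − 12.5)² = 50.87²; (x − 17.5)² + (y − 64.9)² = 79.48².
Subtracting the ST05 equation from the ST06 and ST07 equations removes the quadratic terms:
23.2 x + 162.2 y = 8521.89
154.0 x + 267.0 y = 6860.18
Solving the 2×2 system: x ≈ -61.9, y ≈ 61.4 km.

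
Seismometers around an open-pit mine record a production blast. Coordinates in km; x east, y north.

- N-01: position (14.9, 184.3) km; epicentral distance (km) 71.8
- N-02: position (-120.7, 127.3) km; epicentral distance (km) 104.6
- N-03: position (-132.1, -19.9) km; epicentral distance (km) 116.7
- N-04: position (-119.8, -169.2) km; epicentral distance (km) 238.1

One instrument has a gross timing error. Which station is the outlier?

Solve using three stations at a time. Using N-02, N-03, N-04 (subtract circle equations pairwise → linear system) gives (x, y) ≈ (-44.2, 56.4).
Distances from that point to each station vs reported:
  N-01: calculated 140.9 vs reported 71.8 → residual 69.1 km
  N-02: calculated 104.3 vs reported 104.6 → residual 0.3 km
  N-03: calculated 116.4 vs reported 116.7 → residual 0.3 km
  N-04: calculated 238.0 vs reported 238.1 → residual 0.1 km
N-02, N-03, N-04 are mutually consistent (residuals ≈ 0); N-01 is off by 69.1 km.

N-01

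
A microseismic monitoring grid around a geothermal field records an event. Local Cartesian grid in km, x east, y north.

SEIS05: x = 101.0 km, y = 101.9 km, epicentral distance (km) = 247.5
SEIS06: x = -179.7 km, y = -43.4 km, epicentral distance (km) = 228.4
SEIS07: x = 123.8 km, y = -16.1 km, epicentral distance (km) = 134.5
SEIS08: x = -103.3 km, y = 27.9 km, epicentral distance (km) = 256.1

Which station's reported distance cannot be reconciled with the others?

SEIS06

Solve using three stations at a time. Using SEIS05, SEIS07, SEIS08 (subtract circle equations pairwise → linear system) gives (x, y) ≈ (85.5, -145.2).
Distances from that point to each station vs reported:
  SEIS05: calculated 247.6 vs reported 247.5 → residual 0.1 km
  SEIS06: calculated 284.1 vs reported 228.4 → residual 55.7 km
  SEIS07: calculated 134.6 vs reported 134.5 → residual 0.1 km
  SEIS08: calculated 256.2 vs reported 256.1 → residual 0.1 km
SEIS05, SEIS07, SEIS08 are mutually consistent (residuals ≈ 0); SEIS06 is off by 55.7 km.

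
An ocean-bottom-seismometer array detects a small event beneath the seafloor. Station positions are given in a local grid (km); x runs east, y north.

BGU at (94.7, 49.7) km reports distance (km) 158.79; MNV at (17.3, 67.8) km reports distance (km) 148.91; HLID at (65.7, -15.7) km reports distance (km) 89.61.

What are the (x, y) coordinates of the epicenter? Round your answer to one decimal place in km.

Circle about each station: (x − 94.7)² + (y − 49.7)² = 158.79²; (x − 17.3)² + (y − 67.8)² = 148.91²; (x − 65.7)² + (y + 15.7)² = 89.61².
Subtracting the BGU equation from the MNV and HLID equations removes the quadratic terms:
-154.8 x + 36.2 y = -3501.97
-58.0 x − 130.8 y = 10309.11
Solving the 2×2 system: x ≈ 3.8, y ≈ -80.5 km.
Check against BGU (with the unrounded x, y): √((x − 94.7)²+(y − 49.7)²) = 158.79 ≈ 158.79 km. ✓

(3.8, -80.5)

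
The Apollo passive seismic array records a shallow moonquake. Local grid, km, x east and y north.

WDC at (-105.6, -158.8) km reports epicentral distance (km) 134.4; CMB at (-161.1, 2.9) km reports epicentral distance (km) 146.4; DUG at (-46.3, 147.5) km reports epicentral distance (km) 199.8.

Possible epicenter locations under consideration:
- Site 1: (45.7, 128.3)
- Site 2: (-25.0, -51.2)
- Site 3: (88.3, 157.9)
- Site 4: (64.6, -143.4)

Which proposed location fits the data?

For each candidate, compare |candidate − station| to the reported distance:
Site 1: residuals WDC 190.1, CMB 95.4, DUG 105.8 → max 190.1 km
Site 2: residuals WDC 0.0, CMB 0.1, DUG 0.0 → max 0.1 km
Site 3: residuals WDC 236.9, CMB 147.2, DUG 64.8 → max 236.9 km
Site 4: residuals WDC 36.5, CMB 122.6, DUG 111.5 → max 122.6 km
Only Site 2 has all residuals ≈ 0.

Site 2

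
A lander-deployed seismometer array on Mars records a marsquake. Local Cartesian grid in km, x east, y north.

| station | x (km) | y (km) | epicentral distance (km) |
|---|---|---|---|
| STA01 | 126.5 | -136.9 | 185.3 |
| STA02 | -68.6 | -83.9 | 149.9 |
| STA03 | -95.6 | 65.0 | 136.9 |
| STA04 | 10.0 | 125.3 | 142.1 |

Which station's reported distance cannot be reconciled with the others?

STA04

Solve using three stations at a time. Using STA01, STA02, STA03 (subtract circle equations pairwise → linear system) gives (x, y) ≈ (35.1, 24.3).
Distances from that point to each station vs reported:
  STA01: calculated 185.3 vs reported 185.3 → residual 0.0 km
  STA02: calculated 149.9 vs reported 149.9 → residual 0.0 km
  STA03: calculated 136.9 vs reported 136.9 → residual 0.0 km
  STA04: calculated 104.1 vs reported 142.1 → residual 38.0 km
STA01, STA02, STA03 are mutually consistent (residuals ≈ 0); STA04 is off by 38.0 km.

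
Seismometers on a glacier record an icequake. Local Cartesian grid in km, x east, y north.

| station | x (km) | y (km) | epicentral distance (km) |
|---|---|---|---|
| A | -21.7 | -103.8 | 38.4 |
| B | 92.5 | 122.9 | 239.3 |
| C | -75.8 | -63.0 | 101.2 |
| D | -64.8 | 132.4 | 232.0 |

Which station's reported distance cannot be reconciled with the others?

Solve using three stations at a time. Using A, B, C (subtract circle equations pairwise → linear system) gives (x, y) ≈ (16.7, -104.1).
Distances from that point to each station vs reported:
  A: calculated 38.4 vs reported 38.4 → residual 0.0 km
  B: calculated 239.3 vs reported 239.3 → residual 0.0 km
  C: calculated 101.2 vs reported 101.2 → residual 0.0 km
  D: calculated 250.1 vs reported 232.0 → residual 18.1 km
A, B, C are mutually consistent (residuals ≈ 0); D is off by 18.1 km.

D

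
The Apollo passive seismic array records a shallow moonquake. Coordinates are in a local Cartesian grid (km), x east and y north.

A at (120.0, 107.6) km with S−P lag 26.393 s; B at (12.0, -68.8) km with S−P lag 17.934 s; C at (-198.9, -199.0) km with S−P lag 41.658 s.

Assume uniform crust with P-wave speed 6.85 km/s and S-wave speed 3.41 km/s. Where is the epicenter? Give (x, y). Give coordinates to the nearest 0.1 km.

(-45.4, 38.6)

Distance from S−P lag: d = Δt · v_P v_S / (v_P − v_S) = Δt · (6.85·3.41)/(6.85−3.41) ≈ 6.7903·Δt.
So d_A = 179.22, d_B = 121.78, d_C = 282.87 km.
Circle about each station: (x − 120.0)² + (y − 107.6)² = 179.22²; (x − 12.0)² + (y + 68.8)² = 121.78²; (x + 198.9)² + (y + 199.0)² = 282.87².
Subtracting pairs of circle equations eliminates x²+y² and gives linear equations (the radical axes):
-216.0 x − 352.8 y = -3810.88
-637.8 x − 613.2 y = 5288.82
Solving the 2×2 system: x ≈ -45.4, y ≈ 38.6 km.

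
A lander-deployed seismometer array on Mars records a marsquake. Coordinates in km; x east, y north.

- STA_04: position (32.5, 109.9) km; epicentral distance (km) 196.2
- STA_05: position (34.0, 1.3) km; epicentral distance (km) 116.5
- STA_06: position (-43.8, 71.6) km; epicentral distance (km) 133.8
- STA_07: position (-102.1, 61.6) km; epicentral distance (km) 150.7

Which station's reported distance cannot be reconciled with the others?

Solve using three stations at a time. Using STA_04, STA_05, STA_06 (subtract circle equations pairwise → linear system) gives (x, y) ≈ (-64.7, -60.5).
Distances from that point to each station vs reported:
  STA_04: calculated 196.2 vs reported 196.2 → residual 0.0 km
  STA_05: calculated 116.4 vs reported 116.5 → residual 0.1 km
  STA_06: calculated 133.7 vs reported 133.8 → residual 0.1 km
  STA_07: calculated 127.7 vs reported 150.7 → residual 23.0 km
STA_04, STA_05, STA_06 are mutually consistent (residuals ≈ 0); STA_07 is off by 23.0 km.

STA_07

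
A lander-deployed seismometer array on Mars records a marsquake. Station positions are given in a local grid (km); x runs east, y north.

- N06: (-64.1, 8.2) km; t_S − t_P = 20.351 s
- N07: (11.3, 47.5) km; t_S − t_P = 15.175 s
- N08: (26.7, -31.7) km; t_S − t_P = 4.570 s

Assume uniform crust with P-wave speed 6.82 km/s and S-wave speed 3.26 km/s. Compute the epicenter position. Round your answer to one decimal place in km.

(54.8, -36.7)

Distance from S−P lag: d = Δt · v_P v_S / (v_P − v_S) = Δt · (6.82·3.26)/(6.82−3.26) ≈ 6.2453·Δt.
So d_N06 = 127.10, d_N07 = 94.77, d_N08 = 28.54 km.
Circle about each station: (x + 64.1)² + (y − 8.2)² = 127.10²; (x − 11.3)² + (y − 47.5)² = 94.77²; (x − 26.7)² + (y + 31.7)² = 28.54².
Subtracting the N06 equation from the N07 and N08 equations removes the quadratic terms:
150.8 x + 78.6 y = 5380.95
181.6 x − 79.8 y = 12881.61
Solving the 2×2 system: x ≈ 54.8, y ≈ -36.7 km.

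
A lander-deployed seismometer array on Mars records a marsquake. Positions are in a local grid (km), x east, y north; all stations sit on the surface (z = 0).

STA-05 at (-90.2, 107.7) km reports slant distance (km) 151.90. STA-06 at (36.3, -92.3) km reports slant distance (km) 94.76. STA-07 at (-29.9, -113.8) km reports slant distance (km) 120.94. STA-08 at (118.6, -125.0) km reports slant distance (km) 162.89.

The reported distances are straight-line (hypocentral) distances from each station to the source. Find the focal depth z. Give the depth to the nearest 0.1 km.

z ≈ 18.0 km

Each station gives a sphere (x−x_i)² + (y−y_i)² + z² = d_i² (stations at z=0).
Subtracting the STA-05 sphere from STA-06 and STA-07: z² cancels, leaving linear equations in x and y:
253.0 x − 400.0 y = 4195.80
120.6 x − 443.0 y = 2556.25
Solving: x ≈ 13.099, y ≈ -2.204 km (keep extra digits for the depth step; rounded: 13.1, -2.2).
Then from the STA-05 sphere: z² = 151.90² − (x + 90.2)² − (y − 107.7)² with x = 13.099, y = -2.204, so z ≈ 18.001 ≈ 18.0 km.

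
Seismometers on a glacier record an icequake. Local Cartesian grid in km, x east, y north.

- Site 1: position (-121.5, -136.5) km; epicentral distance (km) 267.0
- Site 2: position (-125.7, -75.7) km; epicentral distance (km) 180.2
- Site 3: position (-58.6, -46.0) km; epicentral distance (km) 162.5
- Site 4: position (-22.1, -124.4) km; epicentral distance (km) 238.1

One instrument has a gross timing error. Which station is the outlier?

Solve using three stations at a time. Using Site 1, Site 3, Site 4 (subtract circle equations pairwise → linear system) gives (x, y) ≈ (-28.1, 113.7).
Distances from that point to each station vs reported:
  Site 1: calculated 267.0 vs reported 267.0 → residual 0.0 km
  Site 2: calculated 213.0 vs reported 180.2 → residual 32.8 km
  Site 3: calculated 162.5 vs reported 162.5 → residual 0.0 km
  Site 4: calculated 238.1 vs reported 238.1 → residual 0.0 km
Site 1, Site 3, Site 4 are mutually consistent (residuals ≈ 0); Site 2 is off by 32.8 km.

Site 2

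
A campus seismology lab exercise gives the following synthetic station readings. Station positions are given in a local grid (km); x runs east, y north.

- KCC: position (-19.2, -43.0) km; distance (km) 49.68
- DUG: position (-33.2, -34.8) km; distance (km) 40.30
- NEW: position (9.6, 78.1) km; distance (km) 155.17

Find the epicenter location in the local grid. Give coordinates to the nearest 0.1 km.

Circle about each station: (x + 19.2)² + (y + 43.0)² = 49.68²; (x + 33.2)² + (y + 34.8)² = 40.30²; (x − 9.6)² + (y − 78.1)² = 155.17².
Subtracting the KCC equation from the DUG and NEW equations removes the quadratic terms:
-28.0 x + 16.4 y = 939.65
57.6 x + 242.2 y = -17635.50
Solving the 2×2 system: x ≈ -66.9, y ≈ -56.9 km.
Check against KCC (with the unrounded x, y): √((x + 19.2)²+(y + 43.0)²) = 49.68 ≈ 49.68 km. ✓

-66.9 km east, -56.9 km north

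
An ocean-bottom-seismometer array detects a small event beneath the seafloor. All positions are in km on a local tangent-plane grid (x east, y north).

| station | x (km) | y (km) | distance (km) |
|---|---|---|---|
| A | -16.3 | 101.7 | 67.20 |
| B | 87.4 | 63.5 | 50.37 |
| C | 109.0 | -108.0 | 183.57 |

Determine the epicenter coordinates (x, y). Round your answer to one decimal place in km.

Circle about each station: (x + 16.3)² + (y − 101.7)² = 67.20²; (x − 87.4)² + (y − 63.5)² = 50.37²; (x − 109.0)² + (y + 108.0)² = 183.57².
Subtracting pairs of circle equations eliminates x²+y² and gives linear equations (the radical axes):
207.4 x − 76.4 y = 3041.13
250.6 x − 419.4 y = -16245.68
Solving the 2×2 system: x ≈ 37.1, y ≈ 60.9 km.
Check against A (with the unrounded x, y): √((x + 16.3)²+(y − 101.7)²) = 67.20 ≈ 67.20 km. ✓

(37.1, 60.9)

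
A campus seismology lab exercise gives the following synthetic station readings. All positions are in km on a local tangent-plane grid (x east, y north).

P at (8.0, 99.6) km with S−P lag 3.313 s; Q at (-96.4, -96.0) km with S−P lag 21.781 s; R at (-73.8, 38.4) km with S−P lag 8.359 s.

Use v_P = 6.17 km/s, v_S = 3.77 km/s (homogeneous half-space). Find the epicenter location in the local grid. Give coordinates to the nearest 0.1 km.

-24.0 km east, 102.3 km north

Distance from S−P lag: d = Δt · v_P v_S / (v_P − v_S) = Δt · (6.17·3.77)/(6.17−3.77) ≈ 9.6920·Δt.
So d_P = 32.11, d_Q = 211.10, d_R = 81.02 km.
Circle about each station: (x − 8.0)² + (y − 99.6)² = 32.11²; (x + 96.4)² + (y + 96.0)² = 211.10²; (x + 73.8)² + (y − 38.4)² = 81.02².
Subtracting pairs of circle equations eliminates x²+y² and gives linear equations (the radical axes):
-208.8 x − 391.2 y = -35007.36
-163.6 x − 122.4 y = -8596.35
Solving the 2×2 system: x ≈ -24.0, y ≈ 102.3 km.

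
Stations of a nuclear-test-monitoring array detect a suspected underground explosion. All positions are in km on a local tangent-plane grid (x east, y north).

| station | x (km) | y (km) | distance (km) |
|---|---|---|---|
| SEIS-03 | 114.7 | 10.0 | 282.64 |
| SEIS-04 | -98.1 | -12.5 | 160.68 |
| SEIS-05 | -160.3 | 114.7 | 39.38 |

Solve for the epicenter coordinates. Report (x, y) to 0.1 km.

Circle about each station: (x − 114.7)² + (y − 10.0)² = 282.64²; (x + 98.1)² + (y + 12.5)² = 160.68²; (x + 160.3)² + (y − 114.7)² = 39.38².
Subtracting pairs of circle equations eliminates x²+y² and gives linear equations (the radical axes):
-425.6 x − 45.0 y = 50591.08
-550.0 x + 209.4 y = 103930.68
Solving the 2×2 system: x ≈ -134.1, y ≈ 144.1 km.
Check against SEIS-03 (with the unrounded x, y): √((x − 114.7)²+(y − 10.0)²) = 282.64 ≈ 282.64 km. ✓

(-134.1, 144.1)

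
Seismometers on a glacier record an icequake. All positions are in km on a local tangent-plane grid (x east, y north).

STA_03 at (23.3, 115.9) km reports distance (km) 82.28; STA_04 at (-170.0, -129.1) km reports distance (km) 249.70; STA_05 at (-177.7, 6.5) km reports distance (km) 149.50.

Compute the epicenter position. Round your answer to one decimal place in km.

-55.7 km east, 92.9 km north

Circle about each station: (x − 23.3)² + (y − 115.9)² = 82.28²; (x + 170.0)² + (y + 129.1)² = 249.70²; (x + 177.7)² + (y − 6.5)² = 149.50².
Subtracting pairs of circle equations eliminates x²+y² and gives linear equations (the radical axes):
-386.6 x − 490.0 y = -23988.98
-402.0 x − 218.8 y = 2063.59
Solving the 2×2 system: x ≈ -55.7, y ≈ 92.9 km.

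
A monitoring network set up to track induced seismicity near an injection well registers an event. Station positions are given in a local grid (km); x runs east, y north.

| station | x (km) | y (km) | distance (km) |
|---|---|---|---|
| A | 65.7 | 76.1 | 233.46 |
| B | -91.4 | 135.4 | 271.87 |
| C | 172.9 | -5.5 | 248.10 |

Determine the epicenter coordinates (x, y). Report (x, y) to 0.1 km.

Circle about each station: (x − 65.7)² + (y − 76.1)² = 233.46²; (x + 91.4)² + (y − 135.4)² = 271.87²; (x − 172.9)² + (y + 5.5)² = 248.10².
Subtracting pairs of circle equations eliminates x²+y² and gives linear equations (the radical axes):
-314.2 x + 118.6 y = -2830.31
214.4 x − 163.2 y = 12766.92
Solving the 2×2 system: x ≈ -40.7, y ≈ -131.7 km.

-40.7 km east, -131.7 km north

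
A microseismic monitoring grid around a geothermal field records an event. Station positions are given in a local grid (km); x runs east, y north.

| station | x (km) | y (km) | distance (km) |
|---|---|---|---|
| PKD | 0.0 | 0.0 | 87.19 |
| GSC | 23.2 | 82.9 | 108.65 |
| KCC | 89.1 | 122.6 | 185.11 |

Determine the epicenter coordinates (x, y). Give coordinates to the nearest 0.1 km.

-77.0 km east, 40.9 km north

Circle about each station: x² + y² = 87.19²; (x − 23.2)² + (y − 82.9)² = 108.65²; (x − 89.1)² + (y − 122.6)² = 185.11².
Subtracting the PKD equation from the GSC and KCC equations removes the quadratic terms:
46.4 x + 165.8 y = 3207.92
178.2 x + 245.2 y = -3694.05
Solving the 2×2 system: x ≈ -77.0, y ≈ 40.9 km.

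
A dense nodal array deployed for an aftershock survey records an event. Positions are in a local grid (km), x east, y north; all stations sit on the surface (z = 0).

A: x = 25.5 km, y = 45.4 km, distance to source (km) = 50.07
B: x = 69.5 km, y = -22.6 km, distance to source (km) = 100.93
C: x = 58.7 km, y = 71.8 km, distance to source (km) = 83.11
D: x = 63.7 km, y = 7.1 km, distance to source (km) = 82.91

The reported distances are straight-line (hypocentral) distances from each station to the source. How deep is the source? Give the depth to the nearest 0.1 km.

depth ≈ 38.3 km

Each station gives a sphere (x−x_i)² + (y−y_i)² + z² = d_i² (stations at z=0).
Subtracting the A sphere from B and C: z² cancels, leaving linear equations in x and y:
88.0 x − 136.0 y = -5050.26
66.4 x + 52.8 y = 1489.25
Solving: x ≈ -4.688, y ≈ 34.101 km (keep extra digits for the depth step; rounded: -4.7, 34.1).
Then from the A sphere: z² = 50.07² − (x − 25.5)² − (y − 45.4)² with x = -4.688, y = 34.101, so z ≈ 38.315 ≈ 38.3 km.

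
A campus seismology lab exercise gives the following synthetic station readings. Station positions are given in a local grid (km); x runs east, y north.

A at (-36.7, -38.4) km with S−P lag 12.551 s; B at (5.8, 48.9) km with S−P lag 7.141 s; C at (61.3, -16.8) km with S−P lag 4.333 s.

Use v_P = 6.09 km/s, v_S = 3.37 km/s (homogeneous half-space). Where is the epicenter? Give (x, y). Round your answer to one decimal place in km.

x ≈ 44.1 km, y ≈ 11.0 km

Distance from S−P lag: d = Δt · v_P v_S / (v_P − v_S) = Δt · (6.09·3.37)/(6.09−3.37) ≈ 7.5453·Δt.
So d_A = 94.70, d_B = 53.88, d_C = 32.69 km.
Circle about each station: (x + 36.7)² + (y + 38.4)² = 94.70²; (x − 5.8)² + (y − 48.9)² = 53.88²; (x − 61.3)² + (y + 16.8)² = 32.69².
Subtracting pairs of circle equations eliminates x²+y² and gives linear equations (the radical axes):
85.0 x + 174.6 y = 5668.44
196.0 x + 43.2 y = 9117.93
Solving the 2×2 system: x ≈ 44.1, y ≈ 11.0 km.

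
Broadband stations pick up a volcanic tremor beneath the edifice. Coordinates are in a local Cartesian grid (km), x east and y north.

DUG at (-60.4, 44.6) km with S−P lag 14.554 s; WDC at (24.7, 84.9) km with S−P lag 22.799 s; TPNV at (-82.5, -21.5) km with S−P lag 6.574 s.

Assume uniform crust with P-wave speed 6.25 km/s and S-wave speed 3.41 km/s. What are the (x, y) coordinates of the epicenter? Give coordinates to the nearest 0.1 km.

Distance from S−P lag: d = Δt · v_P v_S / (v_P − v_S) = Δt · (6.25·3.41)/(6.25−3.41) ≈ 7.5044·Δt.
So d_DUG = 109.22, d_WDC = 171.09, d_TPNV = 49.33 km.
Circle about each station: (x + 60.4)² + (y − 44.6)² = 109.22²; (x − 24.7)² + (y − 84.9)² = 171.09²; (x + 82.5)² + (y + 21.5)² = 49.33².
Subtracting pairs of circle equations eliminates x²+y² and gives linear equations (the radical axes):
170.2 x + 80.6 y = -15162.00
-44.2 x − 132.2 y = 11126.74
Solving the 2×2 system: x ≈ -58.5, y ≈ -64.6 km.

-58.5 km east, -64.6 km north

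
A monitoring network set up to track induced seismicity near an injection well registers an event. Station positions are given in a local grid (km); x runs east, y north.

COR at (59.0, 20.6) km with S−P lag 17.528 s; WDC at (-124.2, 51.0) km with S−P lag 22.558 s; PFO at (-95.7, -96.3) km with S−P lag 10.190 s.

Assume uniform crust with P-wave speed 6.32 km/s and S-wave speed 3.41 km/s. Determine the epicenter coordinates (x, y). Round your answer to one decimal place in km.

-21.8 km east, -81.0 km north

Distance from S−P lag: d = Δt · v_P v_S / (v_P − v_S) = Δt · (6.32·3.41)/(6.32−3.41) ≈ 7.4059·Δt.
So d_COR = 129.81, d_WDC = 167.06, d_PFO = 75.47 km.
Circle about each station: (x − 59.0)² + (y − 20.6)² = 129.81²; (x + 124.2)² + (y − 51.0)² = 167.06²; (x + 95.7)² + (y + 96.3)² = 75.47².
Subtracting the COR equation from the WDC and PFO equations removes the quadratic terms:
-366.4 x + 60.8 y = 3062.87
-309.4 x − 233.8 y = 25681.74
Solving the 2×2 system: x ≈ -21.8, y ≈ -81.0 km.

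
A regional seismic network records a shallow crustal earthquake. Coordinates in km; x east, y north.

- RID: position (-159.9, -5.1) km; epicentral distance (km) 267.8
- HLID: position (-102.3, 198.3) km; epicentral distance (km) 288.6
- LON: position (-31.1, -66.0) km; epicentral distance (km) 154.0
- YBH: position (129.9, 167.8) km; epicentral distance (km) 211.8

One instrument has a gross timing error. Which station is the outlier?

Solve using three stations at a time. Using RID, HLID, LON (subtract circle equations pairwise → linear system) gives (x, y) ≈ (107.9, 0.5).
Distances from that point to each station vs reported:
  RID: calculated 267.8 vs reported 267.8 → residual 0.0 km
  HLID: calculated 288.6 vs reported 288.6 → residual 0.0 km
  LON: calculated 154.1 vs reported 154.0 → residual 0.1 km
  YBH: calculated 168.8 vs reported 211.8 → residual 43.0 km
RID, HLID, LON are mutually consistent (residuals ≈ 0); YBH is off by 43.0 km.

YBH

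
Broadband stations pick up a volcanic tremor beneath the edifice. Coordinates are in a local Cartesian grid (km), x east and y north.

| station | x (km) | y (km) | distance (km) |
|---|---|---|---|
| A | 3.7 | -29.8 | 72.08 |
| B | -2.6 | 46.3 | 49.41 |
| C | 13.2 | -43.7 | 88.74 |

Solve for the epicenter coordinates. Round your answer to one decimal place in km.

Circle about each station: (x − 3.7)² + (y + 29.8)² = 72.08²; (x + 2.6)² + (y − 46.3)² = 49.41²; (x − 13.2)² + (y + 43.7)² = 88.74².
Subtracting pairs of circle equations eliminates x²+y² and gives linear equations (the radical axes):
-12.6 x + 152.2 y = 4002.90
19.0 x − 27.8 y = -1497.06
Solving the 2×2 system: x ≈ -45.9, y ≈ 22.5 km.

-45.9 km east, 22.5 km north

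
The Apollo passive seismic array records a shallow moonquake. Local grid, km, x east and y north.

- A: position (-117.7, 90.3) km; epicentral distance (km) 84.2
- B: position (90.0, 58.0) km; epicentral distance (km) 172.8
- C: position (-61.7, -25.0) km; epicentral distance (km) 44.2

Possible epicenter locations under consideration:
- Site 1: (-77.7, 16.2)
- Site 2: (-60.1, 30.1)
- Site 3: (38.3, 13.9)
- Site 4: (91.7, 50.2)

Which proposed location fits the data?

For each candidate, compare |candidate − station| to the reported distance:
Site 1: residuals A 0.0, B 0.0, C 0.0 → max 0.0 km
Site 2: residuals A 0.9, B 20.1, C 10.9 → max 20.1 km
Site 3: residuals A 89.5, B 104.8, C 63.1 → max 104.8 km
Site 4: residuals A 129.0, B 164.8, C 126.6 → max 164.8 km
Only Site 1 has all residuals ≈ 0.

Site 1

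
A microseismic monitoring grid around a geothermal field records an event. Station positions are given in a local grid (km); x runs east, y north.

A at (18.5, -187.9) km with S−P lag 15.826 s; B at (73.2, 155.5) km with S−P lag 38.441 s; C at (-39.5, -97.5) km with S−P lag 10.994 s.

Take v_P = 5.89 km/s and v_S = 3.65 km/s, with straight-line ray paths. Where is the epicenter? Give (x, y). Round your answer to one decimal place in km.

-129.3 km east, -152.9 km north

Distance from S−P lag: d = Δt · v_P v_S / (v_P − v_S) = Δt · (5.89·3.65)/(5.89−3.65) ≈ 9.5975·Δt.
So d_A = 151.89, d_B = 368.94, d_C = 105.52 km.
Circle about each station: (x − 18.5)² + (y + 187.9)² = 151.89²; (x − 73.2)² + (y − 155.5)² = 368.94²; (x + 39.5)² + (y + 97.5)² = 105.52².
Subtracting the A equation from the B and C equations removes the quadratic terms:
109.4 x + 686.8 y = -119156.32
-116.0 x + 180.8 y = -12646.06
Solving the 2×2 system: x ≈ -129.3, y ≈ -152.9 km.
Check against A (with the unrounded x, y): √((x − 18.5)²+(y + 187.9)²) = 151.88 ≈ 151.89 km. ✓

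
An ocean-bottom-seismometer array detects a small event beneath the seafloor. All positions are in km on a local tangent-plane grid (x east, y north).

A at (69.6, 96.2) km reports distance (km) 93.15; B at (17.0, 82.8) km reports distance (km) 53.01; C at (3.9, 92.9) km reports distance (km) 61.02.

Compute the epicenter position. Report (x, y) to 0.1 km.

2.2 km east, 31.9 km north

Circle about each station: (x − 69.6)² + (y − 96.2)² = 93.15²; (x − 17.0)² + (y − 82.8)² = 53.01²; (x − 3.9)² + (y − 92.9)² = 61.02².
Subtracting pairs of circle equations eliminates x²+y² and gives linear equations (the radical axes):
-105.2 x − 26.8 y = -1086.90
-131.4 x − 6.6 y = -499.50
Solving the 2×2 system: x ≈ 2.2, y ≈ 31.9 km.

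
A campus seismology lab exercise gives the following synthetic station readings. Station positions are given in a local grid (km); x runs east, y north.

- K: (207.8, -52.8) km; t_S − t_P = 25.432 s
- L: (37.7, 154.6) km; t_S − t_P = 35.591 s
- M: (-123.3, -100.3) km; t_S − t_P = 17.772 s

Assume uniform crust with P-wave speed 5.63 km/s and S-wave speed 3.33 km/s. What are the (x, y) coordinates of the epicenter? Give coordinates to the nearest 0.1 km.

17.4 km east, -134.8 km north

Distance from S−P lag: d = Δt · v_P v_S / (v_P − v_S) = Δt · (5.63·3.33)/(5.63−3.33) ≈ 8.1513·Δt.
So d_K = 207.30, d_L = 290.11, d_M = 144.86 km.
Circle about each station: (x − 207.8)² + (y + 52.8)² = 207.30²; (x − 37.7)² + (y − 154.6)² = 290.11²; (x + 123.3)² + (y + 100.3)² = 144.86².
Subtracting pairs of circle equations eliminates x²+y² and gives linear equations (the radical axes):
-340.2 x + 414.8 y = -61836.75
-662.2 x − 95.0 y = 1283.17
Solving the 2×2 system: x ≈ 17.4, y ≈ -134.8 km.
Check against K (with the unrounded x, y): √((x − 207.8)²+(y + 52.8)²) = 207.31 ≈ 207.30 km. ✓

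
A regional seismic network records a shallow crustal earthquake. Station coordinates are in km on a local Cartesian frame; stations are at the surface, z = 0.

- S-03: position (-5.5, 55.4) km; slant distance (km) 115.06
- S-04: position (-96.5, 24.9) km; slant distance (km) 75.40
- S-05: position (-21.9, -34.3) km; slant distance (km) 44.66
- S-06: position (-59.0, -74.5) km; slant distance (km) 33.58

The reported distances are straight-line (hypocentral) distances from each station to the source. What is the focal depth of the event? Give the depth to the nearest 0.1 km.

9.5 km

Each station gives a sphere (x−x_i)² + (y−y_i)² + z² = d_i² (stations at z=0).
Subtracting the S-03 sphere from S-04 and S-05: z² cancels, leaving linear equations in x and y:
-182.0 x − 61.0 y = 14386.49
-32.8 x − 179.4 y = 9800.98
Solving: x ≈ -64.701, y ≈ -42.803 km (keep extra digits for the depth step; rounded: -64.7, -42.8).
Then from the S-03 sphere: z² = 115.06² − (x + 5.5)² − (y − 55.4)² with x = -64.701, y = -42.803, so z ≈ 9.498 ≈ 9.5 km.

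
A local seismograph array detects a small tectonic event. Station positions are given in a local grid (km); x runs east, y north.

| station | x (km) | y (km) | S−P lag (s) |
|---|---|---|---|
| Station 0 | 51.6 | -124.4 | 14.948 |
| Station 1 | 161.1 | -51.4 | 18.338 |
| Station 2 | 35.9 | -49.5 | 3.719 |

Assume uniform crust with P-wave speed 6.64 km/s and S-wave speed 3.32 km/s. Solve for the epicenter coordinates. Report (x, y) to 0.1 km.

Distance from S−P lag: d = Δt · v_P v_S / (v_P − v_S) = Δt · (6.64·3.32)/(6.64−3.32) ≈ 6.6400·Δt.
So d_Station 0 = 99.25, d_Station 1 = 121.76, d_Station 2 = 24.69 km.
Circle about each station: (x − 51.6)² + (y + 124.4)² = 99.25²; (x − 161.1)² + (y + 51.4)² = 121.76²; (x − 35.9)² + (y + 49.5)² = 24.69².
Subtracting pairs of circle equations eliminates x²+y² and gives linear equations (the radical axes):
219.0 x + 146.0 y = 5482.31
-31.4 x + 149.8 y = -5157.89
Solving the 2×2 system: x ≈ 42.1, y ≈ -25.6 km.

42.1 km east, -25.6 km north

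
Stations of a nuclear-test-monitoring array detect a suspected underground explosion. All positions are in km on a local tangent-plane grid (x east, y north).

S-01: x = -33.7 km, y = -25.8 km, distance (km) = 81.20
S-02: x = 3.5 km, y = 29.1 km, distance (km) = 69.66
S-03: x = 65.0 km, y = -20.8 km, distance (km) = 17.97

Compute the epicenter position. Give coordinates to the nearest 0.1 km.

Circle about each station: (x + 33.7)² + (y + 25.8)² = 81.20²; (x − 3.5)² + (y − 29.1)² = 69.66²; (x − 65.0)² + (y + 20.8)² = 17.97².
Subtracting the S-01 equation from the S-02 and S-03 equations removes the quadratic terms:
74.4 x + 109.8 y = 798.65
197.4 x + 10.0 y = 9126.83
Solving the 2×2 system: x ≈ 47.5, y ≈ -24.9 km.

x ≈ 47.5 km, y ≈ -24.9 km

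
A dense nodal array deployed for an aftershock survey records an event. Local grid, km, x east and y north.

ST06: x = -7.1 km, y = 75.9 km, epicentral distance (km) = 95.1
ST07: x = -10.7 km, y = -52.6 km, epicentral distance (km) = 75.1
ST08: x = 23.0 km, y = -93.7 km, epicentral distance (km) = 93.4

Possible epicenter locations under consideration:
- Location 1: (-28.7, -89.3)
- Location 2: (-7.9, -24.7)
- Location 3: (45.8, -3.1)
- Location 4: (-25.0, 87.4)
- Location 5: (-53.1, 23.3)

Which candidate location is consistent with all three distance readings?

Location 3

For each candidate, compare |candidate − station| to the reported distance:
Location 1: residuals ST06 71.5, ST07 34.2, ST08 41.5 → max 71.5 km
Location 2: residuals ST06 5.5, ST07 47.1, ST08 17.8 → max 47.1 km
Location 3: residuals ST06 0.0, ST07 0.0, ST08 0.0 → max 0.0 km
Location 4: residuals ST06 73.8, ST07 65.6, ST08 94.0 → max 94.0 km
Location 5: residuals ST06 25.2, ST07 11.8, ST08 46.2 → max 46.2 km
Only Location 3 has all residuals ≈ 0.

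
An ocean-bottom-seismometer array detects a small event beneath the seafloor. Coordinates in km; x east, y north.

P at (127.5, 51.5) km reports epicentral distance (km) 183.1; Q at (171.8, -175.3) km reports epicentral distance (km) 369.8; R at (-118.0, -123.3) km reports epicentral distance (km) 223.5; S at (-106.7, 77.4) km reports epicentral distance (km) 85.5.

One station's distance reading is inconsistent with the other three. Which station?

Solve using three stations at a time. Using P, Q, S (subtract circle equations pairwise → linear system) gives (x, y) ≈ (-38.4, 128.9).
Distances from that point to each station vs reported:
  P: calculated 183.1 vs reported 183.1 → residual 0.0 km
  Q: calculated 369.8 vs reported 369.8 → residual 0.0 km
  R: calculated 264.5 vs reported 223.5 → residual 41.0 km
  S: calculated 85.5 vs reported 85.5 → residual 0.0 km
P, Q, S are mutually consistent (residuals ≈ 0); R is off by 41.0 km.

R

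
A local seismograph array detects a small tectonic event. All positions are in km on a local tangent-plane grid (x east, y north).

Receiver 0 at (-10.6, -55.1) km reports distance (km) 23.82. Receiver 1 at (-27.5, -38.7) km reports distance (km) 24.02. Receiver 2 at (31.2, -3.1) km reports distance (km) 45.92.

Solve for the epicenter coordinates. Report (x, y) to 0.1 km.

Circle about each station: (x + 10.6)² + (y + 55.1)² = 23.82²; (x + 27.5)² + (y + 38.7)² = 24.02²; (x − 31.2)² + (y + 3.1)² = 45.92².
Subtracting the Receiver 0 equation from the Receiver 1 and Receiver 2 equations removes the quadratic terms:
-33.8 x + 32.8 y = -904.00
83.6 x + 104.0 y = -3706.57
Solving the 2×2 system: x ≈ -4.4, y ≈ -32.1 km.
Check against Receiver 0 (with the unrounded x, y): √((x + 10.6)²+(y + 55.1)²) = 23.82 ≈ 23.82 km. ✓

(-4.4, -32.1)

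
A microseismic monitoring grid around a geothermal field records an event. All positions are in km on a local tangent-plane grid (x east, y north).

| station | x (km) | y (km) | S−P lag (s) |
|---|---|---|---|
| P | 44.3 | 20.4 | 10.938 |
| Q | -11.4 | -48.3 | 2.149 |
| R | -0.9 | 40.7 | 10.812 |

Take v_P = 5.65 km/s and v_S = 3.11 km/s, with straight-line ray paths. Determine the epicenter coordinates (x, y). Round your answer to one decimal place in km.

Distance from S−P lag: d = Δt · v_P v_S / (v_P − v_S) = Δt · (5.65·3.11)/(5.65−3.11) ≈ 6.9179·Δt.
So d_P = 75.67, d_Q = 14.87, d_R = 74.80 km.
Circle about each station: (x − 44.3)² + (y − 20.4)² = 75.67²; (x + 11.4)² + (y + 48.3)² = 14.87²; (x + 0.9)² + (y − 40.7)² = 74.80².
Subtracting pairs of circle equations eliminates x²+y² and gives linear equations (the radical axes):
-111.4 x − 137.4 y = 5589.03
-90.4 x + 40.6 y = -590.44
Solving the 2×2 system: x ≈ -8.6, y ≈ -33.7 km.

(-8.6, -33.7)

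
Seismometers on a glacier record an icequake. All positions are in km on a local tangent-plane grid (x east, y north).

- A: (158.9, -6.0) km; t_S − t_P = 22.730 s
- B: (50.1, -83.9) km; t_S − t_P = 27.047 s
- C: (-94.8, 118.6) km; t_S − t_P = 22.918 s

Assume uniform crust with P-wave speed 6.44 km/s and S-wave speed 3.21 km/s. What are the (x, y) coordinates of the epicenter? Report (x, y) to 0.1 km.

Distance from S−P lag: d = Δt · v_P v_S / (v_P − v_S) = Δt · (6.44·3.21)/(6.44−3.21) ≈ 6.4001·Δt.
So d_A = 145.47, d_B = 173.10, d_C = 146.68 km.
Circle about each station: (x − 158.9)² + (y + 6.0)² = 145.47²; (x − 50.1)² + (y + 83.9)² = 173.10²; (x + 94.8)² + (y − 118.6)² = 146.68².
Subtracting pairs of circle equations eliminates x²+y² and gives linear equations (the radical axes):
-217.6 x − 155.8 y = -24538.08
-507.4 x + 249.2 y = -2585.71
Solving the 2×2 system: x ≈ 48.9, y ≈ 89.2 km.

48.9 km east, 89.2 km north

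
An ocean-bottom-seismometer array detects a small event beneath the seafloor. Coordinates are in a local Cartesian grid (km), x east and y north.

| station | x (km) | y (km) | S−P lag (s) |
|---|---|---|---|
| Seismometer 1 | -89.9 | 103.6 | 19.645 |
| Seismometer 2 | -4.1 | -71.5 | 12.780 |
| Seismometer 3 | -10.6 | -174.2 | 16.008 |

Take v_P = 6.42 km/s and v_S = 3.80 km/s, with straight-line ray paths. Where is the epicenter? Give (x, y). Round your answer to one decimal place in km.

Distance from S−P lag: d = Δt · v_P v_S / (v_P − v_S) = Δt · (6.42·3.80)/(6.42−3.80) ≈ 9.3115·Δt.
So d_Seismometer 1 = 182.92, d_Seismometer 2 = 119.00, d_Seismometer 3 = 149.06 km.
Circle about each station: (x + 89.9)² + (y − 103.6)² = 182.92²; (x + 4.1)² + (y + 71.5)² = 119.00²; (x + 10.6)² + (y + 174.2)² = 149.06².
Subtracting the Seismometer 1 equation from the Seismometer 2 and Seismometer 3 equations removes the quadratic terms:
171.6 x − 350.2 y = 5612.82
158.6 x − 555.6 y = 22883.87
Solving the 2×2 system: x ≈ -123.0, y ≈ -76.3 km.

(-123.0, -76.3)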